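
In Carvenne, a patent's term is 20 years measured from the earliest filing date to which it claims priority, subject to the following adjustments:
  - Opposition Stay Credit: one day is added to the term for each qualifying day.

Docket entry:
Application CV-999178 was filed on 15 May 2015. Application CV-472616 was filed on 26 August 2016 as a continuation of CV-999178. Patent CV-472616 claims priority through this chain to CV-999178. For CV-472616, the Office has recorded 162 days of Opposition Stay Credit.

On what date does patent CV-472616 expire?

Earliest priority filing: 15 May 2015.
Base term: 15 May 2015 + 20 years → 15 May 2035.
Opposition Stay Credit: +162 days → 24 October 2035.

2035-10-24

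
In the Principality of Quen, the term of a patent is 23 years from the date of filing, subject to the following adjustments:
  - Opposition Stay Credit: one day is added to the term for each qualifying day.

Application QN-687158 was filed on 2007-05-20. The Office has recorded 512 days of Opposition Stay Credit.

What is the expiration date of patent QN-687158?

Base term: filing date + 23 years → 20 May 2030.
Opposition Stay Credit: +512 days → 14 October 2031.

October 14, 2031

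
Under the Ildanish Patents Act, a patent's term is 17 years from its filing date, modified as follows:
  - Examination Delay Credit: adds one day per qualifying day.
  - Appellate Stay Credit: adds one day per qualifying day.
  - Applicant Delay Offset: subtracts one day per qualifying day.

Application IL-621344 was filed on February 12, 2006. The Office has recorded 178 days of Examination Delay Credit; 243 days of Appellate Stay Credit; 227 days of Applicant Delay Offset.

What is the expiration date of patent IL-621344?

August 25, 2023

Base term: filing date + 17 years → 12 February 2023.
Examination Delay Credit: +178 days → 9 August 2023.
Appellate Stay Credit: +243 days → 8 April 2024.
Applicant Delay Offset: −227 days → 25 August 2023.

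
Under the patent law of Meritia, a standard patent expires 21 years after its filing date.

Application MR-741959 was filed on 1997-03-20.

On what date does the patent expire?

Filing date + 21 years → 20 March 2018.

March 20, 2018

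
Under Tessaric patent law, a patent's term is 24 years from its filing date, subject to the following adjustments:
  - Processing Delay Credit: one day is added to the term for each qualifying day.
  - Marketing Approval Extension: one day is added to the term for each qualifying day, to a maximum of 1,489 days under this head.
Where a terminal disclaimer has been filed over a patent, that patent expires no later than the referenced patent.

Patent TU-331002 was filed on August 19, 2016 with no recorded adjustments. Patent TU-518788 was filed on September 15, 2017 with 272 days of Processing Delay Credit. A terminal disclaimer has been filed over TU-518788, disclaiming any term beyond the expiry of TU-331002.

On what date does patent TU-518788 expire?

2040-08-19

Natural term of TU-518788:
  Base: filing + 24 years → 15 September 2041.
  Processing Delay Credit: +272 days → 14 June 2042.
Expiry of referenced patent TU-331002:
  Base: filing + 24 years → 19 August 2040.
Terminal disclaimer: TU-518788 expires on the earlier of 14 June 2042 and 19 August 2040.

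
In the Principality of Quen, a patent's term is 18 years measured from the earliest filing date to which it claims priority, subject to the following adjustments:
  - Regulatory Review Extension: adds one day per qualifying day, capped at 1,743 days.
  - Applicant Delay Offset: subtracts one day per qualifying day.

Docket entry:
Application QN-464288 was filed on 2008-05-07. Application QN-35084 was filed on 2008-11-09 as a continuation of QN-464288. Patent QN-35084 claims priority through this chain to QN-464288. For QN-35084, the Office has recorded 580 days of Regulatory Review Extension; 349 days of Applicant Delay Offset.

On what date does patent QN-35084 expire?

Earliest priority filing: 7 May 2008.
Base term: 7 May 2008 + 18 years → 7 May 2026.
Regulatory Review Extension: 580 days (within the 1743-day cap) → +580 days → 8 December 2027.
Applicant Delay Offset: −349 days → 24 December 2026.

December 24, 2026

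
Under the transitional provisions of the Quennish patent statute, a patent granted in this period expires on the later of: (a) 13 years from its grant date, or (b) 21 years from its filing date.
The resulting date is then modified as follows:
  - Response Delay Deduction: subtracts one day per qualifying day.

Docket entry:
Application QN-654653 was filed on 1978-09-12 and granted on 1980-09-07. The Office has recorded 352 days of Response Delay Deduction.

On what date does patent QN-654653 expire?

1998-09-25

(a) grant + 13 years → 7 September 1993.
(b) filing + 21 years → 12 September 1999.
Later of the two: 12 September 1999.
Response Delay Deduction: −352 days → 25 September 1998.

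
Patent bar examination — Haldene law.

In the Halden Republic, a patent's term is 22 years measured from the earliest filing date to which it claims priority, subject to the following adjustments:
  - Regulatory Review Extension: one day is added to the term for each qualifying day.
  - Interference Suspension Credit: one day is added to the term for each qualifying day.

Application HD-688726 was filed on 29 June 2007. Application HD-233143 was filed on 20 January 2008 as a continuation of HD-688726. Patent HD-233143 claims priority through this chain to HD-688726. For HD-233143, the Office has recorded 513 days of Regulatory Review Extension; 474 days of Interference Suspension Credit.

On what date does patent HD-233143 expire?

Earliest priority filing: 29 June 2007.
Base term: 29 June 2007 + 22 years → 29 June 2029.
Regulatory Review Extension: +513 days → 24 November 2030.
Interference Suspension Credit: +474 days → 12 March 2032.

2032-03-12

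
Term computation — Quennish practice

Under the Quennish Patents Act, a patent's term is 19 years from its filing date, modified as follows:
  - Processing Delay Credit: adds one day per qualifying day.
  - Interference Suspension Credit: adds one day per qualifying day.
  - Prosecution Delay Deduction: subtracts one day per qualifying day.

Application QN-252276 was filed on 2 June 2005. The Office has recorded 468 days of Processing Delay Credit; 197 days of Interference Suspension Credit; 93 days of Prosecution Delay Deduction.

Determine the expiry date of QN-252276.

Base term: filing date + 19 years → 2 June 2024.
Processing Delay Credit: +468 days → 13 September 2025.
Interference Suspension Credit: +197 days → 29 March 2026.
Prosecution Delay Deduction: −93 days → 26 December 2025.

2025-12-26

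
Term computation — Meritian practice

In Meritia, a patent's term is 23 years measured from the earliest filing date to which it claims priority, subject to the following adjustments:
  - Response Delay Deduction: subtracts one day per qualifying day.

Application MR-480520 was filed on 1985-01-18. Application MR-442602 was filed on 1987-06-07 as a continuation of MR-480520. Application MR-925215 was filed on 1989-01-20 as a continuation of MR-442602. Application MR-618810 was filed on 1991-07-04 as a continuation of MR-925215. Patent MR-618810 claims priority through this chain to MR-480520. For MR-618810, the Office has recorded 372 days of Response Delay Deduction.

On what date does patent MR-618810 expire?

Earliest priority filing: 18 January 1985.
Base term: 18 January 1985 + 23 years → 18 January 2008.
Response Delay Deduction: −372 days → 11 January 2007.

2007-01-11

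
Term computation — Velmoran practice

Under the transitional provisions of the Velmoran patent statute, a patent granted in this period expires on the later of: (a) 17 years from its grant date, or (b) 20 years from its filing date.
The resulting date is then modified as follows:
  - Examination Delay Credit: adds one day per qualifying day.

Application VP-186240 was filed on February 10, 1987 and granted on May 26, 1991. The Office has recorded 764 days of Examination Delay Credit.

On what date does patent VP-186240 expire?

2010-06-29

(a) grant + 17 years → 26 May 2008.
(b) filing + 20 years → 10 February 2007.
Later of the two: 26 May 2008.
Examination Delay Credit: +764 days → 29 June 2010.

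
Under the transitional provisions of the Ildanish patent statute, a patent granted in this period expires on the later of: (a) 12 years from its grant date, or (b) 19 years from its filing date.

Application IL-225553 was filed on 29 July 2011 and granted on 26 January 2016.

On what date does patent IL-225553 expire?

(a) grant + 12 years → 26 January 2028.
(b) filing + 19 years → 29 July 2030.
Later of the two: 29 July 2030.

2030-07-29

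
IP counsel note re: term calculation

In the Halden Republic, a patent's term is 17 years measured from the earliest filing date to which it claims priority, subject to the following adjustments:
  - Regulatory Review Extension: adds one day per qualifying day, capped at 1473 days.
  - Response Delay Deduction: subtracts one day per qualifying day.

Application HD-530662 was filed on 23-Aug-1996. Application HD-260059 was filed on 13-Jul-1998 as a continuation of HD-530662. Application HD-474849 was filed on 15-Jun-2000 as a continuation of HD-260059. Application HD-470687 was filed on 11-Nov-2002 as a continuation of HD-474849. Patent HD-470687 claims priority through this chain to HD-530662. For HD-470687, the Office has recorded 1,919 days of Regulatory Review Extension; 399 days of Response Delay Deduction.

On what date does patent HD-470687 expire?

Earliest priority filing: 23 August 1996.
Base term: 23 August 1996 + 17 years → 23 August 2013.
Regulatory Review Extension: 1919 days claimed exceeds the 1473-day cap, so +1473 days → 4 September 2017.
Response Delay Deduction: −399 days → 1 August 2016.

2016-08-01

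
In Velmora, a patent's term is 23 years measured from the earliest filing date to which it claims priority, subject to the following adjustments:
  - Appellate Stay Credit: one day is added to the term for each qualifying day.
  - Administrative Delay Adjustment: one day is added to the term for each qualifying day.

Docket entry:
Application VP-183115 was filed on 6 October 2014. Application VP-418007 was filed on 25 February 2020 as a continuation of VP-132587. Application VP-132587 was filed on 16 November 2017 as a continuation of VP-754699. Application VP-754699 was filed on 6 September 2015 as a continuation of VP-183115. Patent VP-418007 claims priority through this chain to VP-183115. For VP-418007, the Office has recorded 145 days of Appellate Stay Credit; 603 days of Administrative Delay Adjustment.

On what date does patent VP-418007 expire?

October 24, 2039

Earliest priority filing: 6 October 2014.
Base term: 6 October 2014 + 23 years → 6 October 2037.
Appellate Stay Credit: +145 days → 28 February 2038.
Administrative Delay Adjustment: +603 days → 24 October 2039.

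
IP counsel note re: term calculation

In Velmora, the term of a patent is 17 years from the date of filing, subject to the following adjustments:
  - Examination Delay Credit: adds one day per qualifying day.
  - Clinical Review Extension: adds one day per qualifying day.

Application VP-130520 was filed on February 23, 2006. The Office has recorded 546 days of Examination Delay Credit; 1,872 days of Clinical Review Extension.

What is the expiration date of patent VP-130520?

October 7, 2029

Base term: filing date + 17 years → 23 February 2023.
Examination Delay Credit: +546 days → 22 August 2024.
Clinical Review Extension: +1872 days → 7 October 2029.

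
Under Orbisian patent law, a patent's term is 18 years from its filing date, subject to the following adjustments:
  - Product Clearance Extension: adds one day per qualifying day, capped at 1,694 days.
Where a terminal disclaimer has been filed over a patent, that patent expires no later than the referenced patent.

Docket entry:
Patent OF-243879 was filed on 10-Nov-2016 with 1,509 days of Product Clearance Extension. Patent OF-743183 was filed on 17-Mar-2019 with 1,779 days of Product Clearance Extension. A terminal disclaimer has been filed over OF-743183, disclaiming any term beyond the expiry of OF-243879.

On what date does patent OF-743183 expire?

December 28, 2038

Natural term of OF-743183:
  Base: filing + 18 years → 17 March 2037.
  Product Clearance Extension: 1779 days claimed exceeds the 1694-day cap, so +1694 days → 5 November 2041.
Expiry of referenced patent OF-243879:
  Base: filing + 18 years → 10 November 2034.
  Product Clearance Extension: 1509 days (within the 1694-day cap) → +1509 days → 28 December 2038.
Terminal disclaimer: OF-743183 expires on the earlier of 5 November 2041 and 28 December 2038.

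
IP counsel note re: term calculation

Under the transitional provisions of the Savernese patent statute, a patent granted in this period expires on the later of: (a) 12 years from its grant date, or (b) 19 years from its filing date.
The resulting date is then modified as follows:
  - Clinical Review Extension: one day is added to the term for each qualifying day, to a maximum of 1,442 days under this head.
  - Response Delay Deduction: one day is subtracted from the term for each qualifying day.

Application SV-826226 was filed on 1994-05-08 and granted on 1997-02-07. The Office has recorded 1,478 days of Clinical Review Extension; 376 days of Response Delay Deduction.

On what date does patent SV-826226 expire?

April 8, 2016

(a) grant + 12 years → 7 February 2009.
(b) filing + 19 years → 8 May 2013.
Later of the two: 8 May 2013.
Clinical Review Extension: 1478 days claimed exceeds the 1442-day cap, so +1442 days → 19 April 2017.
Response Delay Deduction: −376 days → 8 April 2016.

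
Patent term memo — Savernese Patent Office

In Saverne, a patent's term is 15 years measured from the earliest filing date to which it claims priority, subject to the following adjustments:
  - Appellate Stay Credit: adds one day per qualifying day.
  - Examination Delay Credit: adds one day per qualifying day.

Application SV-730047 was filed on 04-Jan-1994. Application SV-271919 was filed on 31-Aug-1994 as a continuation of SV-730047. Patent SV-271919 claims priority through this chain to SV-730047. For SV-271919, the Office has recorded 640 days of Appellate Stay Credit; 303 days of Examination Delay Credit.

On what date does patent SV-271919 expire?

Earliest priority filing: 4 January 1994.
Base term: 4 January 1994 + 15 years → 4 January 2009.
Appellate Stay Credit: +640 days → 6 October 2010.
Examination Delay Credit: +303 days → 5 August 2011.

August 5, 2011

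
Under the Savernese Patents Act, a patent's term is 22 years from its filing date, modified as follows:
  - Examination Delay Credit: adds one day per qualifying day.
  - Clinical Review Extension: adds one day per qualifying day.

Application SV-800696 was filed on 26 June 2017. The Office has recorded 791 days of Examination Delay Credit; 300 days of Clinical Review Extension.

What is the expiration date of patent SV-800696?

June 21, 2042

Base term: filing date + 22 years → 26 June 2039.
Examination Delay Credit: +791 days → 25 August 2041.
Clinical Review Extension: +300 days → 21 June 2042.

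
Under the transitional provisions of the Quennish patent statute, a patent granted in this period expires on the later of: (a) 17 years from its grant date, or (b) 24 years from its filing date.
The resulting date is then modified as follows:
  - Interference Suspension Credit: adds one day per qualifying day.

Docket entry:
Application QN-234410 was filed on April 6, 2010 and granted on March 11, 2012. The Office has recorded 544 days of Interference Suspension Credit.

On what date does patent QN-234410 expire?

(a) grant + 17 years → 11 March 2029.
(b) filing + 24 years → 6 April 2034.
Later of the two: 6 April 2034.
Interference Suspension Credit: +544 days → 2 October 2035.

October 2, 2035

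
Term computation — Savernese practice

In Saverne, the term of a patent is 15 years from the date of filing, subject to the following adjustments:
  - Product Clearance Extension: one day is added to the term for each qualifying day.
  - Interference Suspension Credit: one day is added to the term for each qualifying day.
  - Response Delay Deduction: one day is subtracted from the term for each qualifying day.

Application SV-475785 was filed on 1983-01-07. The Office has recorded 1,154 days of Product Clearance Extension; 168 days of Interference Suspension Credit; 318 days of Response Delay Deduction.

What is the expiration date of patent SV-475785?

Base term: filing date + 15 years → 7 January 1998.
Product Clearance Extension: +1154 days → 6 March 2001.
Interference Suspension Credit: +168 days → 21 August 2001.
Response Delay Deduction: −318 days → 7 October 2000.

October 7, 2000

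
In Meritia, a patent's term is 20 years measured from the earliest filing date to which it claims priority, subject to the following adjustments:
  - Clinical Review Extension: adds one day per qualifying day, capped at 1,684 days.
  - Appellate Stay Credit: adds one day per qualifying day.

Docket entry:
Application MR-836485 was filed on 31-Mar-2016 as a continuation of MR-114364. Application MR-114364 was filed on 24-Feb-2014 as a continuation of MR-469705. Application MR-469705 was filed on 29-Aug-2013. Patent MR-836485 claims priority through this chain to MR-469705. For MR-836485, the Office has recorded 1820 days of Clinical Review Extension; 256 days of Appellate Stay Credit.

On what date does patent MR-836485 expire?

Earliest priority filing: 29 August 2013.
Base term: 29 August 2013 + 20 years → 29 August 2033.
Clinical Review Extension: 1820 days claimed exceeds the 1684-day cap, so +1684 days → 9 April 2038.
Appellate Stay Credit: +256 days → 21 December 2038.

December 21, 2038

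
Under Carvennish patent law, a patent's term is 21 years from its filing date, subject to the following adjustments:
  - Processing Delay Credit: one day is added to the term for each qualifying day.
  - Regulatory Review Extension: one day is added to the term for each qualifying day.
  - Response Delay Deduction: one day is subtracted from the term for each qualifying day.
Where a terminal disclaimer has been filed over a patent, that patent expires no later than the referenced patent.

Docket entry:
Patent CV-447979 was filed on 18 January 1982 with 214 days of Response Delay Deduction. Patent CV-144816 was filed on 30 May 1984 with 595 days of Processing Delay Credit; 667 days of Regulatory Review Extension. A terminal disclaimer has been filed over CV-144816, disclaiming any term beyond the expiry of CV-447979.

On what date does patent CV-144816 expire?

June 18, 2002

Natural term of CV-144816:
  Base: filing + 21 years → 30 May 2005.
  Processing Delay Credit: +595 days → 15 January 2007.
  Regulatory Review Extension: +667 days → 12 November 2008.
Expiry of referenced patent CV-447979:
  Base: filing + 21 years → 18 January 2003.
  Response Delay Deduction: −214 days → 18 June 2002.
Terminal disclaimer: CV-144816 expires on the earlier of 12 November 2008 and 18 June 2002.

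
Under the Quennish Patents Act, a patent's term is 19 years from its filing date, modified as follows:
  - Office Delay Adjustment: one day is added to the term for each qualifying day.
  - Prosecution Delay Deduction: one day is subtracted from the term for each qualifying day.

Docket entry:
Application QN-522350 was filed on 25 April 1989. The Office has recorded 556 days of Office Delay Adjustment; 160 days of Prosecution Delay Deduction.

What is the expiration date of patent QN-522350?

May 26, 2009

Base term: filing date + 19 years → 25 April 2008.
Office Delay Adjustment: +556 days → 2 November 2009.
Prosecution Delay Deduction: −160 days → 26 May 2009.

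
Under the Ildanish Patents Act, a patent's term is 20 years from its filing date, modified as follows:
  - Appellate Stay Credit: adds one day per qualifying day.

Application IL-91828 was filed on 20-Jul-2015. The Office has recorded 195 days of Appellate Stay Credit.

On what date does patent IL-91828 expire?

January 31, 2036

Base term: filing date + 20 years → 20 July 2035.
Appellate Stay Credit: +195 days → 31 January 2036.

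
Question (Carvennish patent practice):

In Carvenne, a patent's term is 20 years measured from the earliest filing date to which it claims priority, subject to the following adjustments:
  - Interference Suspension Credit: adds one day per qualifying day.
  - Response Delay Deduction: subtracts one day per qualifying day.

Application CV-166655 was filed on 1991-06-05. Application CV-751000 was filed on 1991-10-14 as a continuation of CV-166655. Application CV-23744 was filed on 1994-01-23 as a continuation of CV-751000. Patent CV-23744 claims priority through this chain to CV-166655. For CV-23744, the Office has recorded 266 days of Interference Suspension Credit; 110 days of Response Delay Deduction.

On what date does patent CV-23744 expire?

Earliest priority filing: 5 June 1991.
Base term: 5 June 1991 + 20 years → 5 June 2011.
Interference Suspension Credit: +266 days → 26 February 2012.
Response Delay Deduction: −110 days → 8 November 2011.

November 8, 2011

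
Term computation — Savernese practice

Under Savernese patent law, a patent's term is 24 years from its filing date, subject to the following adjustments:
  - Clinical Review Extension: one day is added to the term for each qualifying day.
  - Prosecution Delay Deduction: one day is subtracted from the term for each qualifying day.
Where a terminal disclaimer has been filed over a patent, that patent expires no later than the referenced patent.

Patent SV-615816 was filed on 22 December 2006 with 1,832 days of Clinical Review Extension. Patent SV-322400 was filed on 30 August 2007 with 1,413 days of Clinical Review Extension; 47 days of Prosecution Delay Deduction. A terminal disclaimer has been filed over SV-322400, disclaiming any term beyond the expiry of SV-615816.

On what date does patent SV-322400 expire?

Natural term of SV-322400:
  Base: filing + 24 years → 30 August 2031.
  Clinical Review Extension: +1413 days → 13 July 2035.
  Prosecution Delay Deduction: −47 days → 27 May 2035.
Expiry of referenced patent SV-615816:
  Base: filing + 24 years → 22 December 2030.
  Clinical Review Extension: +1832 days → 28 December 2035.
Terminal disclaimer: SV-322400 expires on the earlier of 27 May 2035 and 28 December 2035.

May 27, 2035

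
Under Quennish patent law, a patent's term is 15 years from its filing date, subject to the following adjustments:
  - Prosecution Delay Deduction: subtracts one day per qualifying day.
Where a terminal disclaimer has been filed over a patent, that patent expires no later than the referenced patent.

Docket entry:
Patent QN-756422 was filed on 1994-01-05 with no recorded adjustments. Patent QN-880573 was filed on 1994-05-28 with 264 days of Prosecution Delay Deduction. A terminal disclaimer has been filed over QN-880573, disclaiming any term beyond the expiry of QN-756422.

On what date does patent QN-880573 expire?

September 6, 2008

Natural term of QN-880573:
  Base: filing + 15 years → 28 May 2009.
  Prosecution Delay Deduction: −264 days → 6 September 2008.
Expiry of referenced patent QN-756422:
  Base: filing + 15 years → 5 January 2009.
Terminal disclaimer: QN-880573 expires on the earlier of 6 September 2008 and 5 January 2009.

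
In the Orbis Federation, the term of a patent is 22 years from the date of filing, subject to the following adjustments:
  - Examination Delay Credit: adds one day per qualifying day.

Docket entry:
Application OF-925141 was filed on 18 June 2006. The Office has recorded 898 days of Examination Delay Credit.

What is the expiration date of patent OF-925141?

December 3, 2030

Base term: filing date + 22 years → 18 June 2028.
Examination Delay Credit: +898 days → 3 December 2030.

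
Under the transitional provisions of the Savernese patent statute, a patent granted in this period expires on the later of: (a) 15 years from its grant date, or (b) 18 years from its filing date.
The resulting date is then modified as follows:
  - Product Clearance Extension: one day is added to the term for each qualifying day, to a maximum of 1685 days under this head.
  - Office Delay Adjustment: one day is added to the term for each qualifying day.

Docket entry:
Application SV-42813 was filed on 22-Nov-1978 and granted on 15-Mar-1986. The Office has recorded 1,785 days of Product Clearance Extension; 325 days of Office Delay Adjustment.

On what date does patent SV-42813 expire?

September 15, 2006

(a) grant + 15 years → 15 March 2001.
(b) filing + 18 years → 22 November 1996.
Later of the two: 15 March 2001.
Product Clearance Extension: 1785 days claimed exceeds the 1685-day cap, so +1685 days → 25 October 2005.
Office Delay Adjustment: +325 days → 15 September 2006.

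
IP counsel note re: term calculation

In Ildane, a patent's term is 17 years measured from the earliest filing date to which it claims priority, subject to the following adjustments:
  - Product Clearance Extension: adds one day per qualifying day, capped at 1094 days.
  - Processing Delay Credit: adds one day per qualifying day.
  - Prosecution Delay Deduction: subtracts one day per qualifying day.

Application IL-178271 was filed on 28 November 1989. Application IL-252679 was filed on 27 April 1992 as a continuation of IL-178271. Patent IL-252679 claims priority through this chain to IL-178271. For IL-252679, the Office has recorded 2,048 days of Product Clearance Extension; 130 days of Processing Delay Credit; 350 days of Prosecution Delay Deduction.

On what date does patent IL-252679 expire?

Earliest priority filing: 28 November 1989.
Base term: 28 November 1989 + 17 years → 28 November 2006.
Product Clearance Extension: 2048 days claimed exceeds the 1094-day cap, so +1094 days → 26 November 2009.
Processing Delay Credit: +130 days → 5 April 2010.
Prosecution Delay Deduction: −350 days → 20 April 2009.

April 20, 2009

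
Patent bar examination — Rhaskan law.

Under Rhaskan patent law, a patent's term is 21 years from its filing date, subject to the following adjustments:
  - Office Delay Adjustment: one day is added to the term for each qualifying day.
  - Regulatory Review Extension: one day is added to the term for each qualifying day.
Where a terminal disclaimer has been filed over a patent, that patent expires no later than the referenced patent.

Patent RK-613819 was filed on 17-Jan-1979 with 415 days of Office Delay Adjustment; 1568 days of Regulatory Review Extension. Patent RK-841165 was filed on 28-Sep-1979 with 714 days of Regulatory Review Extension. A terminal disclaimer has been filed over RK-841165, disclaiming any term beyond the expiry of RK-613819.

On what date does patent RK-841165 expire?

Natural term of RK-841165:
  Base: filing + 21 years → 28 September 2000.
  Regulatory Review Extension: +714 days → 12 September 2002.
Expiry of referenced patent RK-613819:
  Base: filing + 21 years → 17 January 2000.
  Office Delay Adjustment: +415 days → 7 March 2001.
  Regulatory Review Extension: +1568 days → 22 June 2005.
Terminal disclaimer: RK-841165 expires on the earlier of 12 September 2002 and 22 June 2005.

2002-09-12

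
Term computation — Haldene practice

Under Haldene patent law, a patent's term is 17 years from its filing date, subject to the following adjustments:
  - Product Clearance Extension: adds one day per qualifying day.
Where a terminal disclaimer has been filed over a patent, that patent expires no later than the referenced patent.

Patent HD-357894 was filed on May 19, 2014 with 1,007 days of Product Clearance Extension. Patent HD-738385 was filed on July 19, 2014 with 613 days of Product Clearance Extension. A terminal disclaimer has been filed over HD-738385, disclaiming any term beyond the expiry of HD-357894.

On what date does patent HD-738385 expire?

Natural term of HD-738385:
  Base: filing + 17 years → 19 July 2031.
  Product Clearance Extension: +613 days → 23 March 2033.
Expiry of referenced patent HD-357894:
  Base: filing + 17 years → 19 May 2031.
  Product Clearance Extension: +1007 days → 19 February 2034.
Terminal disclaimer: HD-738385 expires on the earlier of 23 March 2033 and 19 February 2034.

2033-03-23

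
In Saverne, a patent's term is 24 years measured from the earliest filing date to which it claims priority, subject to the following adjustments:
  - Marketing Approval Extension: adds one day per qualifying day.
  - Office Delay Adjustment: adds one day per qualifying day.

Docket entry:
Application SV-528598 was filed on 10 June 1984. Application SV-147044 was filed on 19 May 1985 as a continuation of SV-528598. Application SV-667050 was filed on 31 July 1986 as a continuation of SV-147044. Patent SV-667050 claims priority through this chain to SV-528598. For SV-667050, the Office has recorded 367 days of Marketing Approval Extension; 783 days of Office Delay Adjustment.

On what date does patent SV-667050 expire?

Earliest priority filing: 10 June 1984.
Base term: 10 June 1984 + 24 years → 10 June 2008.
Marketing Approval Extension: +367 days → 12 June 2009.
Office Delay Adjustment: +783 days → 4 August 2011.

2011-08-04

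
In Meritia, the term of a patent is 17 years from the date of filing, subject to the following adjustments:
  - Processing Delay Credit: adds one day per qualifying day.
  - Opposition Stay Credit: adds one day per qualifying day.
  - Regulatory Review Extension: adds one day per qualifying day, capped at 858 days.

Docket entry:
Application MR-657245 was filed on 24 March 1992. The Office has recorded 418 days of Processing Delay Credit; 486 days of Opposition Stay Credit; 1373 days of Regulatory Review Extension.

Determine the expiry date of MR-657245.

2014-01-19

Base term: filing date + 17 years → 24 March 2009.
Processing Delay Credit: +418 days → 16 May 2010.
Opposition Stay Credit: +486 days → 14 September 2011.
Regulatory Review Extension: 1373 days claimed exceeds the 858-day cap, so +858 days → 19 January 2014.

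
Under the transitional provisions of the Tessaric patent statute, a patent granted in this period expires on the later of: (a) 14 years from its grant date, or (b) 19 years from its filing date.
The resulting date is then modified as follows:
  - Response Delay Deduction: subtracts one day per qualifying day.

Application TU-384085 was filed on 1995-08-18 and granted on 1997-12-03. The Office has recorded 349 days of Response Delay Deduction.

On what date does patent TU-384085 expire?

2013-09-03

(a) grant + 14 years → 3 December 2011.
(b) filing + 19 years → 18 August 2014.
Later of the two: 18 August 2014.
Response Delay Deduction: −349 days → 3 September 2013.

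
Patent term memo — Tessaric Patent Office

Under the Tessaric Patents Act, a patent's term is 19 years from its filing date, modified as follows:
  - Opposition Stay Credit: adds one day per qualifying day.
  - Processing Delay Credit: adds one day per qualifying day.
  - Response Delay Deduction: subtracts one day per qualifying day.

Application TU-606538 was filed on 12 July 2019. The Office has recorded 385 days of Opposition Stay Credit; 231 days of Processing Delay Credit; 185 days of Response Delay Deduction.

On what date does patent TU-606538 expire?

September 16, 2039

Base term: filing date + 19 years → 12 July 2038.
Opposition Stay Credit: +385 days → 1 August 2039.
Processing Delay Credit: +231 days → 19 March 2040.
Response Delay Deduction: −185 days → 16 September 2039.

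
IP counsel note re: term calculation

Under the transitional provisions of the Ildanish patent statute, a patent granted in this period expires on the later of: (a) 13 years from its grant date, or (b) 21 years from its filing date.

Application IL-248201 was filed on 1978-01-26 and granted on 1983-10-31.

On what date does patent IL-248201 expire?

(a) grant + 13 years → 31 October 1996.
(b) filing + 21 years → 26 January 1999.
Later of the two: 26 January 1999.

1999-01-26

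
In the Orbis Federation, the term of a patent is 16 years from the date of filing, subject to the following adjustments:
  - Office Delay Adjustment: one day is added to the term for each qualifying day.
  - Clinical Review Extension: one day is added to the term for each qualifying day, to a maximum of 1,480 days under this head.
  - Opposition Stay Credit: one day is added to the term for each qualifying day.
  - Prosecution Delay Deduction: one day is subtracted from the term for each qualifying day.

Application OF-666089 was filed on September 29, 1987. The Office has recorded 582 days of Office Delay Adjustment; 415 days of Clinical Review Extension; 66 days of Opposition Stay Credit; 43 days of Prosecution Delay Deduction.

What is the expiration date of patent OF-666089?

Base term: filing date + 16 years → 29 September 2003.
Office Delay Adjustment: +582 days → 3 May 2005.
Clinical Review Extension: 415 days (within the 1480-day cap) → +415 days → 22 June 2006.
Opposition Stay Credit: +66 days → 27 August 2006.
Prosecution Delay Deduction: −43 days → 15 July 2006.

2006-07-15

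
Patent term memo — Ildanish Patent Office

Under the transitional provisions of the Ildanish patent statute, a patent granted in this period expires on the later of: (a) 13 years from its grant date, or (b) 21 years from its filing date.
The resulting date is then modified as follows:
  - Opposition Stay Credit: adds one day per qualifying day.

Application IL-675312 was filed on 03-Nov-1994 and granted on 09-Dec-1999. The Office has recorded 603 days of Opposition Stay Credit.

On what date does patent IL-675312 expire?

2017-06-28

(a) grant + 13 years → 9 December 2012.
(b) filing + 21 years → 3 November 2015.
Later of the two: 3 November 2015.
Opposition Stay Credit: +603 days → 28 June 2017.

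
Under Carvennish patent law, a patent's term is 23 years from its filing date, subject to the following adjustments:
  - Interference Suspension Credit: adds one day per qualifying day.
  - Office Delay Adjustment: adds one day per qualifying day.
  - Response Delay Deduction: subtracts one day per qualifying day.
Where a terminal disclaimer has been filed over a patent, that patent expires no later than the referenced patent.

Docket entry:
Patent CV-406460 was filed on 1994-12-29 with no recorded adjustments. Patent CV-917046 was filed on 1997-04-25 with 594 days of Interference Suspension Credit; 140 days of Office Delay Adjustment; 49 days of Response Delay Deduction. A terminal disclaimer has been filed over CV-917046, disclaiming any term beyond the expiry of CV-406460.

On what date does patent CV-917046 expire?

2017-12-29

Natural term of CV-917046:
  Base: filing + 23 years → 25 April 2020.
  Interference Suspension Credit: +594 days → 10 December 2021.
  Office Delay Adjustment: +140 days → 29 April 2022.
  Response Delay Deduction: −49 days → 11 March 2022.
Expiry of referenced patent CV-406460:
  Base: filing + 23 years → 29 December 2017.
Terminal disclaimer: CV-917046 expires on the earlier of 11 March 2022 and 29 December 2017.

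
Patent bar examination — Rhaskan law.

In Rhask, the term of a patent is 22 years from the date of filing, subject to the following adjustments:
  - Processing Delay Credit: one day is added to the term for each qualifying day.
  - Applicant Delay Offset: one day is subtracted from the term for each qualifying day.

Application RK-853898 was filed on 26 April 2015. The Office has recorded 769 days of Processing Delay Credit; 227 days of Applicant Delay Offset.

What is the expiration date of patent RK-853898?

2038-10-20

Base term: filing date + 22 years → 26 April 2037.
Processing Delay Credit: +769 days → 4 June 2039.
Applicant Delay Offset: −227 days → 20 October 2038.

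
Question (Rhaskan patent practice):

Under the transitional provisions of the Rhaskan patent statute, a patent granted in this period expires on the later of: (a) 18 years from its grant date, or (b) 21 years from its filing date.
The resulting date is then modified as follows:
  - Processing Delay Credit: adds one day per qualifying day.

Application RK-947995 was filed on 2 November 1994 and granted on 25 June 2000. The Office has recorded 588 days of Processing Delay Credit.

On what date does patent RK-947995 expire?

2020-02-03

(a) grant + 18 years → 25 June 2018.
(b) filing + 21 years → 2 November 2015.
Later of the two: 25 June 2018.
Processing Delay Credit: +588 days → 3 February 2020.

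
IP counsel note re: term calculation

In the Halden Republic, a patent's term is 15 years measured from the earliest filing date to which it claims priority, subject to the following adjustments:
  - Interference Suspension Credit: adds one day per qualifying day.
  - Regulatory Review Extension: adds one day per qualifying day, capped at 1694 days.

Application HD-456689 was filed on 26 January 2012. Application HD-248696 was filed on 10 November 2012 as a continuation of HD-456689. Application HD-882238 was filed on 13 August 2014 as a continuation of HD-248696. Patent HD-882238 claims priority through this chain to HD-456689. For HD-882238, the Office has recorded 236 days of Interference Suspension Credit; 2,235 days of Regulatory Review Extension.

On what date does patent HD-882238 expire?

Earliest priority filing: 26 January 2012.
Base term: 26 January 2012 + 15 years → 26 January 2027.
Interference Suspension Credit: +236 days → 19 September 2027.
Regulatory Review Extension: 2235 days claimed exceeds the 1694-day cap, so +1694 days → 9 May 2032.

May 9, 2032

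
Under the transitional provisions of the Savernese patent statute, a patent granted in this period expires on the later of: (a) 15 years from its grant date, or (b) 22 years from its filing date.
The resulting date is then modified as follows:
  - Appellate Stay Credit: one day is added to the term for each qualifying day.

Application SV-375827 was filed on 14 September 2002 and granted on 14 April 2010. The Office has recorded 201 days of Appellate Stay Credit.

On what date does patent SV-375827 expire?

2025-11-01

(a) grant + 15 years → 14 April 2025.
(b) filing + 22 years → 14 September 2024.
Later of the two: 14 April 2025.
Appellate Stay Credit: +201 days → 1 November 2025.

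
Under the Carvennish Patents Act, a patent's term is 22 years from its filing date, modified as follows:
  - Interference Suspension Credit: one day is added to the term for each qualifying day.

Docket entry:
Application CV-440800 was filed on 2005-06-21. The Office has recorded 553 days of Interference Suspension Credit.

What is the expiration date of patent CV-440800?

Base term: filing date + 22 years → 21 June 2027.
Interference Suspension Credit: +553 days → 25 December 2028.

December 25, 2028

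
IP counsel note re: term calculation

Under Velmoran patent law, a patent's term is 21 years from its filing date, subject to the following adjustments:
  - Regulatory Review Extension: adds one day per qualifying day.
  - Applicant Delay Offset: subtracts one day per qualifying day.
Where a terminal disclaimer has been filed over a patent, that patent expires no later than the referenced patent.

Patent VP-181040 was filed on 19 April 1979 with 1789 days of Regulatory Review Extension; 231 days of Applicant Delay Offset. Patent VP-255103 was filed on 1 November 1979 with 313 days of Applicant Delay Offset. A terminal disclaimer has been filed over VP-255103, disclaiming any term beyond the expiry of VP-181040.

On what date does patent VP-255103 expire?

Natural term of VP-255103:
  Base: filing + 21 years → 1 November 2000.
  Applicant Delay Offset: −313 days → 24 December 1999.
Expiry of referenced patent VP-181040:
  Base: filing + 21 years → 19 April 2000.
  Regulatory Review Extension: +1789 days → 13 March 2005.
  Applicant Delay Offset: −231 days → 25 July 2004.
Terminal disclaimer: VP-255103 expires on the earlier of 24 December 1999 and 25 July 2004.

December 24, 1999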